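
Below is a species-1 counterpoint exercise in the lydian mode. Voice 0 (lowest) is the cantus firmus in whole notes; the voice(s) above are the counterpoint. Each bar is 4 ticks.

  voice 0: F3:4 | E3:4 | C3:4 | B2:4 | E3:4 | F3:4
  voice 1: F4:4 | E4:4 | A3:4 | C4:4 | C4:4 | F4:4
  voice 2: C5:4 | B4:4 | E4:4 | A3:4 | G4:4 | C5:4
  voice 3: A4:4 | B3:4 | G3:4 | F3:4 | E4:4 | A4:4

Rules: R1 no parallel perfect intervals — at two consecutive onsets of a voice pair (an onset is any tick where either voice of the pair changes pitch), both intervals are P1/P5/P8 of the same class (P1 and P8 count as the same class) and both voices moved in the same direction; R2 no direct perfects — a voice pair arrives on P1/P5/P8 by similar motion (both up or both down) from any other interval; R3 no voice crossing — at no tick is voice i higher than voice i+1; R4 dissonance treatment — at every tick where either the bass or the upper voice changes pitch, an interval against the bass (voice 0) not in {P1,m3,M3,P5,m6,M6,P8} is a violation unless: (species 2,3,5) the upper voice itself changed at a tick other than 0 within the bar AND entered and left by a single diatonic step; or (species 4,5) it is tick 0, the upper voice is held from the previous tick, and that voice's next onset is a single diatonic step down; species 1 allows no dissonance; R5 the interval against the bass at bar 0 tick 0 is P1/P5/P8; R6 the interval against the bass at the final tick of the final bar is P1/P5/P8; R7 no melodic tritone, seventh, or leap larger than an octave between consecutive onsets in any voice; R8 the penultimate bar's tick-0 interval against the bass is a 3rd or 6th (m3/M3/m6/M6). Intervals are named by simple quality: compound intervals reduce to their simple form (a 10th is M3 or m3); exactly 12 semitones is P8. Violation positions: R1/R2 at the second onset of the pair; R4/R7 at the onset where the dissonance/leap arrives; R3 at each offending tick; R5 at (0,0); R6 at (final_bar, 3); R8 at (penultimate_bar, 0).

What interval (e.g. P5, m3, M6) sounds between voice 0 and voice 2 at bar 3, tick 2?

voice 0=B2 voice 2=A3 -> m7

m7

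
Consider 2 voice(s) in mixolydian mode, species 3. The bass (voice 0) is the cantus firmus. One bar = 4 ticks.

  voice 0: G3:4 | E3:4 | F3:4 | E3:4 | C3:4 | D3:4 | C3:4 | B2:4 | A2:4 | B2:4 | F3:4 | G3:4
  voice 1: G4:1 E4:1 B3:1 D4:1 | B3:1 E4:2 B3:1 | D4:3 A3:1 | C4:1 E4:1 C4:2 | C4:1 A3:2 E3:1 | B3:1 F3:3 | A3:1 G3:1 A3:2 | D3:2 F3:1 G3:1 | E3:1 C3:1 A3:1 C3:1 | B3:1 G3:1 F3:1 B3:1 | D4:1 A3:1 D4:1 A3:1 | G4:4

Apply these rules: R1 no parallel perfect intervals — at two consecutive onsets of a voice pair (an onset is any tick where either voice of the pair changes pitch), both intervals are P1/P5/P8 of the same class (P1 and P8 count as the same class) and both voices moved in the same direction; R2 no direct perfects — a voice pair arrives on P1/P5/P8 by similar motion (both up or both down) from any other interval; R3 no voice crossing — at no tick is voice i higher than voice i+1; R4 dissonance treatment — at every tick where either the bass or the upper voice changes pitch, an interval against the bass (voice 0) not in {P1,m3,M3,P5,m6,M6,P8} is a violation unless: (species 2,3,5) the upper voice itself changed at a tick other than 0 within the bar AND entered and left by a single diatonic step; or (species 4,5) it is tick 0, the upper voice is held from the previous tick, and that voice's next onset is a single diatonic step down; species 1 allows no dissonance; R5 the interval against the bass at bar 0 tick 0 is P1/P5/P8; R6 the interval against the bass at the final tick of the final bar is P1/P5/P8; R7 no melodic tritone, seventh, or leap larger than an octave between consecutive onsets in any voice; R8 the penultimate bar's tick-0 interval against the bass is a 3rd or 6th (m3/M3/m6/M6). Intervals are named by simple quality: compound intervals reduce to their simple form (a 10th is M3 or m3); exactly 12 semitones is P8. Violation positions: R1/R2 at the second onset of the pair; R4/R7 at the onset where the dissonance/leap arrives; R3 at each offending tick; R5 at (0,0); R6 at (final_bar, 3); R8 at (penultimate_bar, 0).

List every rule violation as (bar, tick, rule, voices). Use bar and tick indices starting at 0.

(1, 0, R1, (0, 1))
(5, 1, R7, (1,))
(7, 2, R4, (0, 1))
(8, 0, R2, (0, 1))
(9, 0, R2, (0, 1))
(9, 0, R7, (1,))
(9, 2, R4, (0, 1))
(9, 3, R7, (1,))
(10, 0, R7, (0,))
(11, 0, R2, (0, 1))
(11, 0, R7, (1,))

bar 0: v0=G3 v1=G4 downbeat P8
bar 1: v0=E3 v1=B3 downbeat P5
bar 2: v0=F3 v1=D4 downbeat M6
bar 3: v0=E3 v1=C4 downbeat m6
bar 4: v0=C3 v1=C4 downbeat P8
bar 5: v0=D3 v1=B3 downbeat M6
bar 6: v0=C3 v1=A3 downbeat M6
bar 7: v0=B2 v1=D3 downbeat m3
bar 8: v0=A2 v1=E3 downbeat P5
bar 9: v0=B2 v1=B3 downbeat P8
bar 10: v0=F3 v1=D4 downbeat M6
bar 11: v0=G3 v1=G4 downbeat P8
  -> R1 @ bar 1 tick 0 v(0, 1): G3/D4 P5 -> E3/B3 P5 similar
  -> R7 @ bar 5 tick 1 v(1,): B3->F3 leap 6st
  -> R4 @ bar 7 tick 2 v(0, 1): B2/F3 TT untreated
  -> R2 @ bar 8 tick 0 v(0, 1): B2/G3 m6 -> A2/E3 P5 similar
  -> R2 @ bar 9 tick 0 v(0, 1): A2/C3 m3 -> B2/B3 P8 similar
  -> R7 @ bar 9 tick 0 v(1,): C3->B3 leap 11st
  -> R4 @ bar 9 tick 2 v(0, 1): B2/F3 TT untreated
  -> R7 @ bar 9 tick 3 v(1,): F3->B3 leap 6st
  -> R7 @ bar 10 tick 0 v(0,): B2->F3 leap 6st
  -> R2 @ bar 11 tick 0 v(0, 1): F3/A3 M3 -> G3/G4 P8 similar
  -> R7 @ bar 11 tick 0 v(1,): A3->G4 leap 10st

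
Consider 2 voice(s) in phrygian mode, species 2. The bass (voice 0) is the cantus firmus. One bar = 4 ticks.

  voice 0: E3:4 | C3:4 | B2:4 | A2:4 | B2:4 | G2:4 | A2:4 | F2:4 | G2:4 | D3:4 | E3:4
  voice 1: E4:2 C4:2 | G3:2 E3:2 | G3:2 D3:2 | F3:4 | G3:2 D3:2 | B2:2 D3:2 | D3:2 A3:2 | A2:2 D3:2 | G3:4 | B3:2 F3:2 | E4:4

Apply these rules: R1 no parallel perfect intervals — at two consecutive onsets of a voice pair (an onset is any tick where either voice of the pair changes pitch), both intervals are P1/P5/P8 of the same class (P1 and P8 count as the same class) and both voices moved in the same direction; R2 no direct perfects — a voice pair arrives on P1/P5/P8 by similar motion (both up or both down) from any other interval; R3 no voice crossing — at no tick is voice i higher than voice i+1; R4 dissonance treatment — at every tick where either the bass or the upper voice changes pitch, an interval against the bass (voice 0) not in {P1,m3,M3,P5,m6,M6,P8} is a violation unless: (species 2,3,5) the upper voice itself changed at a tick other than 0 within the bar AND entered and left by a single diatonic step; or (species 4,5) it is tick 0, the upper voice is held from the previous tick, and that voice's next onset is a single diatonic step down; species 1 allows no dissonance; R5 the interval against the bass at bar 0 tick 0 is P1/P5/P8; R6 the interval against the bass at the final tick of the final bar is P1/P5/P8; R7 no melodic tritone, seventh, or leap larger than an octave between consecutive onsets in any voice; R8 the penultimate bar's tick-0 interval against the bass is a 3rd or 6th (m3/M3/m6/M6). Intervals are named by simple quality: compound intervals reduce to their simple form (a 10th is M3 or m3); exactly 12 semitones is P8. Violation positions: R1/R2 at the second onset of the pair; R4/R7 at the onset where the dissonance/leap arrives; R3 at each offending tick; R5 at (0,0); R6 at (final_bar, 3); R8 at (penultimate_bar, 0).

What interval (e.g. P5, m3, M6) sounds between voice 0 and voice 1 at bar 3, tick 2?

m6

voice 0=A2 voice 1=F3 -> m6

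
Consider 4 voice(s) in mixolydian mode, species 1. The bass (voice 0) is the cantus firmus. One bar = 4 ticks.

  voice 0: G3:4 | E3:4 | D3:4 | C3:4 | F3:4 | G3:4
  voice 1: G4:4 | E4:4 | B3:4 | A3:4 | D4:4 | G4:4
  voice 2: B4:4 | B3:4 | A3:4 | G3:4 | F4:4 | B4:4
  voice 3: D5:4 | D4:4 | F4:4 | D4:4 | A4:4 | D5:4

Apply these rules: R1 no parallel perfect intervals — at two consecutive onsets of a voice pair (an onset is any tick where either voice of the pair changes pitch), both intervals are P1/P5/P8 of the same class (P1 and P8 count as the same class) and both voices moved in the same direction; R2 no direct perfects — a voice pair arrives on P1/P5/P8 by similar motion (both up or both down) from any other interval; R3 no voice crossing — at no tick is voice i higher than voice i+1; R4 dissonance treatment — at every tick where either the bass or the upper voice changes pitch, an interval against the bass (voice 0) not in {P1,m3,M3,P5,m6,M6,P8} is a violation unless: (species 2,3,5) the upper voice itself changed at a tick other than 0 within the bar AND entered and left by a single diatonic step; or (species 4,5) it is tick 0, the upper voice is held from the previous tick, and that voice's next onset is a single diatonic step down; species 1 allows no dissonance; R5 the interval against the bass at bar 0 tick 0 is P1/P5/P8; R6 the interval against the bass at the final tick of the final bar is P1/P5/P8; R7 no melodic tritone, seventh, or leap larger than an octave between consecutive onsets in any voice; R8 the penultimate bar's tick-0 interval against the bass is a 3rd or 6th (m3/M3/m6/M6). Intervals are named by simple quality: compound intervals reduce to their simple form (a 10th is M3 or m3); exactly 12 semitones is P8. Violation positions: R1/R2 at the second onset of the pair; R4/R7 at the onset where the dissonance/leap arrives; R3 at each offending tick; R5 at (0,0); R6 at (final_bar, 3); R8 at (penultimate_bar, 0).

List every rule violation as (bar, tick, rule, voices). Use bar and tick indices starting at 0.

(0, 0, R5, (0, 2))
(1, 0, R1, (0, 1))
(1, 0, R2, (0, 2))
(1, 0, R3, (1, 2))
(1, 0, R4, (0, 3))
(1, 1, R3, (1, 2))
(1, 2, R3, (1, 2))
(1, 3, R3, (1, 2))
(2, 0, R1, (0, 2))
(2, 0, R3, (1, 2))
(2, 1, R3, (1, 2))
(2, 2, R3, (1, 2))
(2, 3, R3, (1, 2))
(3, 0, R1, (0, 2))
(3, 0, R2, (2, 3))
(3, 0, R3, (1, 2))
(3, 0, R4, (0, 3))
(3, 1, R3, (1, 2))
(3, 2, R3, (1, 2))
(3, 3, R3, (1, 2))
(4, 0, R2, (0, 2))
(4, 0, R2, (1, 3))
(4, 0, R7, (2,))
(4, 0, R8, (0, 2))
(5, 0, R1, (1, 3))
(5, 0, R2, (0, 1))
(5, 0, R2, (0, 3))
(5, 0, R7, (2,))
(5, 3, R6, (0, 2))

bar 0: v0=G3 v1=G4 v2=B4 v3=D5 downbeat P5
bar 1: v0=E3 v1=E4 v2=B3 v3=D4 downbeat m7
bar 2: v0=D3 v1=B3 v2=A3 v3=F4 downbeat m3
bar 3: v0=C3 v1=A3 v2=G3 v3=D4 downbeat M2
bar 4: v0=F3 v1=D4 v2=F4 v3=A4 downbeat M3
bar 5: v0=G3 v1=G4 v2=B4 v3=D5 downbeat P5
  -> R5 @ bar 0 tick 0 v(0, 2): opens on M3
  -> R1 @ bar 1 tick 0 v(0, 1): G3/G4 P8 -> E3/E4 P8 similar
  -> R2 @ bar 1 tick 0 v(0, 2): G3/B4 M3 -> E3/B3 P5 similar
  -> R3 @ bar 1 tick 0 v(1, 2): E4 above B3
  -> R4 @ bar 1 tick 0 v(0, 3): E3/D4 m7 untreated
  -> R3 @ bar 1 tick 1 v(1, 2): E4 above B3
  -> R3 @ bar 1 tick 2 v(1, 2): E4 above B3
  -> R3 @ bar 1 tick 3 v(1, 2): E4 above B3
  -> R1 @ bar 2 tick 0 v(0, 2): E3/B3 P5 -> D3/A3 P5 similar
  -> R3 @ bar 2 tick 0 v(1, 2): B3 above A3
  -> R3 @ bar 2 tick 1 v(1, 2): B3 above A3
  -> R3 @ bar 2 tick 2 v(1, 2): B3 above A3
  -> R3 @ bar 2 tick 3 v(1, 2): B3 above A3
  -> R1 @ bar 3 tick 0 v(0, 2): D3/A3 P5 -> C3/G3 P5 similar
  -> R2 @ bar 3 tick 0 v(2, 3): A3/F4 m6 -> G3/D4 P5 similar
  -> R3 @ bar 3 tick 0 v(1, 2): A3 above G3
  -> R4 @ bar 3 tick 0 v(0, 3): C3/D4 M2 untreated
  -> R3 @ bar 3 tick 1 v(1, 2): A3 above G3
  -> R3 @ bar 3 tick 2 v(1, 2): A3 above G3
  -> R3 @ bar 3 tick 3 v(1, 2): A3 above G3
  -> R2 @ bar 4 tick 0 v(0, 2): C3/G3 P5 -> F3/F4 P8 similar
  -> R2 @ bar 4 tick 0 v(1, 3): A3/D4 P4 -> D4/A4 P5 similar
  -> R7 @ bar 4 tick 0 v(2,): G3->F4 leap 10st
  -> R8 @ bar 4 tick 0 v(0, 2): penult P8 not 3rd/6th
  -> R1 @ bar 5 tick 0 v(1, 3): D4/A4 P5 -> G4/D5 P5 similar
  -> R2 @ bar 5 tick 0 v(0, 1): F3/D4 M6 -> G3/G4 P8 similar
  -> R2 @ bar 5 tick 0 v(0, 3): F3/A4 M3 -> G3/D5 P5 similar
  -> R7 @ bar 5 tick 0 v(2,): F4->B4 leap 6st
  -> R6 @ bar 5 tick 3 v(0, 2): closes on M3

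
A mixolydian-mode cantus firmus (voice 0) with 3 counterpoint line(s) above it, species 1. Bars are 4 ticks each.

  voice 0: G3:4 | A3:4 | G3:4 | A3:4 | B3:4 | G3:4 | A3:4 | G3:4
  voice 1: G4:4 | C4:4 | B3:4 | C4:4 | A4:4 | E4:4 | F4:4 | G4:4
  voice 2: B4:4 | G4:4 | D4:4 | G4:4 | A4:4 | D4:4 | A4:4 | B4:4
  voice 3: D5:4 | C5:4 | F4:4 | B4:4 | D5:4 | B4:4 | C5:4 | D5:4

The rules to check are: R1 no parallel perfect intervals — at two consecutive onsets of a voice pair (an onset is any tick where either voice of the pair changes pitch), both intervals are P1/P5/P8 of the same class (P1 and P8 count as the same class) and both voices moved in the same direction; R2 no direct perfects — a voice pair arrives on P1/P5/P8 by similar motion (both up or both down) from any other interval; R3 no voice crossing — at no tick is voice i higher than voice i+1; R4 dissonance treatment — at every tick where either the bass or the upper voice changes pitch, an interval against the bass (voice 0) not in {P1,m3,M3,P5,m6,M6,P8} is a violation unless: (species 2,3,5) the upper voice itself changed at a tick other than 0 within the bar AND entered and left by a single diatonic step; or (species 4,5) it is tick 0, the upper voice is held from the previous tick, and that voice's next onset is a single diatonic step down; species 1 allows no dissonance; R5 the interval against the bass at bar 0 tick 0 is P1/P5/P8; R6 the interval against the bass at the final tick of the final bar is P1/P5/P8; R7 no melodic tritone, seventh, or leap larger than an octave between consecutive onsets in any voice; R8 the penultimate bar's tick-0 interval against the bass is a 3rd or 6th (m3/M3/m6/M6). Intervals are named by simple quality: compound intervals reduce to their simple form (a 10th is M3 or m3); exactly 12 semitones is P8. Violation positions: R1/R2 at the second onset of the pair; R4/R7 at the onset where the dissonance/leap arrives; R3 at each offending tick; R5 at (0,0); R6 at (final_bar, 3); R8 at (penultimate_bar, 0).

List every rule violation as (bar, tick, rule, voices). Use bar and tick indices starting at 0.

(0, 0, R5, (0, 2))
(1, 0, R2, (1, 2))
(1, 0, R2, (1, 3))
(1, 0, R4, (0, 2))
(2, 0, R2, (0, 2))
(2, 0, R4, (0, 3))
(3, 0, R2, (1, 2))
(3, 0, R4, (0, 2))
(3, 0, R4, (0, 3))
(3, 0, R7, (3,))
(4, 0, R2, (1, 2))
(4, 0, R4, (0, 1))
(4, 0, R4, (0, 2))
(5, 0, R2, (0, 2))
(5, 0, R2, (1, 3))
(5, 0, R3, (1, 2))
(5, 1, R3, (1, 2))
(5, 2, R3, (1, 2))
(5, 3, R3, (1, 2))
(6, 0, R1, (1, 3))
(6, 0, R2, (0, 2))
(6, 0, R8, (0, 2))
(7, 0, R1, (1, 3))
(7, 3, R6, (0, 2))

bar 0: v0=G3 v1=G4 v2=B4 v3=D5 downbeat P5
bar 1: v0=A3 v1=C4 v2=G4 v3=C5 downbeat m3
bar 2: v0=G3 v1=B3 v2=D4 v3=F4 downbeat m7
bar 3: v0=A3 v1=C4 v2=G4 v3=B4 downbeat M2
bar 4: v0=B3 v1=A4 v2=A4 v3=D5 downbeat m3
bar 5: v0=G3 v1=E4 v2=D4 v3=B4 downbeat M3
bar 6: v0=A3 v1=F4 v2=A4 v3=C5 downbeat m3
bar 7: v0=G3 v1=G4 v2=B4 v3=D5 downbeat P5
  -> R5 @ bar 0 tick 0 v(0, 2): opens on M3
  -> R2 @ bar 1 tick 0 v(1, 2): G4/B4 M3 -> C4/G4 P5 similar
  -> R2 @ bar 1 tick 0 v(1, 3): G4/D5 P5 -> C4/C5 P8 similar
  -> R4 @ bar 1 tick 0 v(0, 2): A3/G4 m7 untreated
  -> R2 @ bar 2 tick 0 v(0, 2): A3/G4 m7 -> G3/D4 P5 similar
  -> R4 @ bar 2 tick 0 v(0, 3): G3/F4 m7 untreated
  -> R2 @ bar 3 tick 0 v(1, 2): B3/D4 m3 -> C4/G4 P5 similar
  -> R4 @ bar 3 tick 0 v(0, 2): A3/G4 m7 untreated
  -> R4 @ bar 3 tick 0 v(0, 3): A3/B4 M2 untreated
  -> R7 @ bar 3 tick 0 v(3,): F4->B4 leap 6st
  -> R2 @ bar 4 tick 0 v(1, 2): C4/G4 P5 -> A4/A4 P1 similar
  -> R4 @ bar 4 tick 0 v(0, 1): B3/A4 m7 untreated
  -> R4 @ bar 4 tick 0 v(0, 2): B3/A4 m7 untreated
  -> R2 @ bar 5 tick 0 v(0, 2): B3/A4 m7 -> G3/D4 P5 similar
  -> R2 @ bar 5 tick 0 v(1, 3): A4/D5 P4 -> E4/B4 P5 similar
  -> R3 @ bar 5 tick 0 v(1, 2): E4 above D4
  -> R3 @ bar 5 tick 1 v(1, 2): E4 above D4
  -> R3 @ bar 5 tick 2 v(1, 2): E4 above D4
  -> R3 @ bar 5 tick 3 v(1, 2): E4 above D4
  -> R1 @ bar 6 tick 0 v(1, 3): E4/B4 P5 -> F4/C5 P5 similar
  -> R2 @ bar 6 tick 0 v(0, 2): G3/D4 P5 -> A3/A4 P8 similar
  -> R8 @ bar 6 tick 0 v(0, 2): penult P8 not 3rd/6th
  -> R1 @ bar 7 tick 0 v(1, 3): F4/C5 P5 -> G4/D5 P5 similar
  -> R6 @ bar 7 tick 3 v(0, 2): closes on M3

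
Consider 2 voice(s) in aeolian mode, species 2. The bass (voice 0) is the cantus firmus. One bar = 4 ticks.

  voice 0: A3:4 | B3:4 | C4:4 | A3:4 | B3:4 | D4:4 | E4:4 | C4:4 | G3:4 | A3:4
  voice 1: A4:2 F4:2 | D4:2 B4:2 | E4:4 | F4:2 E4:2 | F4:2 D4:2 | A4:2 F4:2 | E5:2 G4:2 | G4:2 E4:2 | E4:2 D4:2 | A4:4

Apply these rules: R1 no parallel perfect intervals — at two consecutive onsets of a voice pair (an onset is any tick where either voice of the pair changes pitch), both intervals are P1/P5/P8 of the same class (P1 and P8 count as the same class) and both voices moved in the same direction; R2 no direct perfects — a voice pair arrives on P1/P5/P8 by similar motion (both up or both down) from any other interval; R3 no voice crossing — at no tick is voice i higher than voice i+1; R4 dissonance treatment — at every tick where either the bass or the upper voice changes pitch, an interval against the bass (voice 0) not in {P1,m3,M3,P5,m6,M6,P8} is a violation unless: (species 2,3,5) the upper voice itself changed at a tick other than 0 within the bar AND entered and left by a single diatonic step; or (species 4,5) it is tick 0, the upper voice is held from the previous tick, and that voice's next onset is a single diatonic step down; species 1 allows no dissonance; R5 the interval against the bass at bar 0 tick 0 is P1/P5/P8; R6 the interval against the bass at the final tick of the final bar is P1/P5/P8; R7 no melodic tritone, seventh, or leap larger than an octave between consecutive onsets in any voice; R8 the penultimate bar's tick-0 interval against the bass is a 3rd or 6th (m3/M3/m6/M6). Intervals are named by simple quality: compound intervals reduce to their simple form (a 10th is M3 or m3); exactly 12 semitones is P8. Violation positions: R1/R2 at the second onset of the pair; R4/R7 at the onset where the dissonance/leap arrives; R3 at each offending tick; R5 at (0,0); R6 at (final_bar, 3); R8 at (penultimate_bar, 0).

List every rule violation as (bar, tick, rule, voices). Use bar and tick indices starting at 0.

bar 0: v0=A3 v1=A4 downbeat P8
bar 1: v0=B3 v1=D4 downbeat m3
bar 2: v0=C4 v1=E4 downbeat M3
bar 3: v0=A3 v1=F4 downbeat m6
bar 4: v0=B3 v1=F4 downbeat TT
bar 5: v0=D4 v1=A4 downbeat P5
bar 6: v0=E4 v1=E5 downbeat P8
bar 7: v0=C4 v1=G4 downbeat P5
bar 8: v0=G3 v1=E4 downbeat M6
bar 9: v0=A3 v1=A4 downbeat P8
  -> R4 @ bar 4 tick 0 v(0, 1): B3/F4 TT untreated
  -> R2 @ bar 5 tick 0 v(0, 1): B3/D4 m3 -> D4/A4 P5 similar
  -> R2 @ bar 6 tick 0 v(0, 1): D4/F4 m3 -> E4/E5 P8 similar
  -> R7 @ bar 6 tick 0 v(1,): F4->E5 leap 11st
  -> R2 @ bar 9 tick 0 v(0, 1): G3/D4 P5 -> A3/A4 P8 similar

(4, 0, R4, (0, 1))
(5, 0, R2, (0, 1))
(6, 0, R2, (0, 1))
(6, 0, R7, (1,))
(9, 0, R2, (0, 1))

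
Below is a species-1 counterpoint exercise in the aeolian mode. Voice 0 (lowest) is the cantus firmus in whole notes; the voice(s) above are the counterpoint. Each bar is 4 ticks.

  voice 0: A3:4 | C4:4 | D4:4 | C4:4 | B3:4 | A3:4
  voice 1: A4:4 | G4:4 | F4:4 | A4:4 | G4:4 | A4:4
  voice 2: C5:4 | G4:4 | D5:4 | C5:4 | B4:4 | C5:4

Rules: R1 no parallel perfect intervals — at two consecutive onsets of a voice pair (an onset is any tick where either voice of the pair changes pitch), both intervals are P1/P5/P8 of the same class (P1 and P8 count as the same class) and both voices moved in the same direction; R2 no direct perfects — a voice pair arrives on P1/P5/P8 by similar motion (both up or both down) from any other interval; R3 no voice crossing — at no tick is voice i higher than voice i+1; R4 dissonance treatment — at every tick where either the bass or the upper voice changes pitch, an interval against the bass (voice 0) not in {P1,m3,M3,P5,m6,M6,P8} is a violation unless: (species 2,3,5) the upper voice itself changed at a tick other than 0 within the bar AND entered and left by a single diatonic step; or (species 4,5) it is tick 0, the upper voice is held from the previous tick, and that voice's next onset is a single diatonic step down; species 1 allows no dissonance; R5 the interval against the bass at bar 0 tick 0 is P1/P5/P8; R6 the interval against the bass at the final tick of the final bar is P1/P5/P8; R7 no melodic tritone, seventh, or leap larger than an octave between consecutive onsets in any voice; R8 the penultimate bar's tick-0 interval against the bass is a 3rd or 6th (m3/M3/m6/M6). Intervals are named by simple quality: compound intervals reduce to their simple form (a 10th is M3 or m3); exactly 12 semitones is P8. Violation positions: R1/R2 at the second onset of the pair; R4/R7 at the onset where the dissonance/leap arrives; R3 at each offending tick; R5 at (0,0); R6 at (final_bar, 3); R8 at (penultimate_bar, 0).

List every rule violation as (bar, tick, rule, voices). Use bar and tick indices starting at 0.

bar 0: v0=A3 v1=A4 v2=C5 downbeat m3
bar 1: v0=C4 v1=G4 v2=G4 downbeat P5
bar 2: v0=D4 v1=F4 v2=D5 downbeat P8
bar 3: v0=C4 v1=A4 v2=C5 downbeat P8
bar 4: v0=B3 v1=G4 v2=B4 downbeat P8
bar 5: v0=A3 v1=A4 v2=C5 downbeat m3
  -> R5 @ bar 0 tick 0 v(0, 2): opens on m3
  -> R2 @ bar 1 tick 0 v(1, 2): A4/C5 m3 -> G4/G4 P1 similar
  -> R2 @ bar 2 tick 0 v(0, 2): C4/G4 P5 -> D4/D5 P8 similar
  -> R1 @ bar 3 tick 0 v(0, 2): D4/D5 P8 -> C4/C5 P8 similar
  -> R1 @ bar 4 tick 0 v(0, 2): C4/C5 P8 -> B3/B4 P8 similar
  -> R8 @ bar 4 tick 0 v(0, 2): penult P8 not 3rd/6th
  -> R6 @ bar 5 tick 3 v(0, 2): closes on m3

(0, 0, R5, (0, 2))
(1, 0, R2, (1, 2))
(2, 0, R2, (0, 2))
(3, 0, R1, (0, 2))
(4, 0, R1, (0, 2))
(4, 0, R8, (0, 2))
(5, 3, R6, (0, 2))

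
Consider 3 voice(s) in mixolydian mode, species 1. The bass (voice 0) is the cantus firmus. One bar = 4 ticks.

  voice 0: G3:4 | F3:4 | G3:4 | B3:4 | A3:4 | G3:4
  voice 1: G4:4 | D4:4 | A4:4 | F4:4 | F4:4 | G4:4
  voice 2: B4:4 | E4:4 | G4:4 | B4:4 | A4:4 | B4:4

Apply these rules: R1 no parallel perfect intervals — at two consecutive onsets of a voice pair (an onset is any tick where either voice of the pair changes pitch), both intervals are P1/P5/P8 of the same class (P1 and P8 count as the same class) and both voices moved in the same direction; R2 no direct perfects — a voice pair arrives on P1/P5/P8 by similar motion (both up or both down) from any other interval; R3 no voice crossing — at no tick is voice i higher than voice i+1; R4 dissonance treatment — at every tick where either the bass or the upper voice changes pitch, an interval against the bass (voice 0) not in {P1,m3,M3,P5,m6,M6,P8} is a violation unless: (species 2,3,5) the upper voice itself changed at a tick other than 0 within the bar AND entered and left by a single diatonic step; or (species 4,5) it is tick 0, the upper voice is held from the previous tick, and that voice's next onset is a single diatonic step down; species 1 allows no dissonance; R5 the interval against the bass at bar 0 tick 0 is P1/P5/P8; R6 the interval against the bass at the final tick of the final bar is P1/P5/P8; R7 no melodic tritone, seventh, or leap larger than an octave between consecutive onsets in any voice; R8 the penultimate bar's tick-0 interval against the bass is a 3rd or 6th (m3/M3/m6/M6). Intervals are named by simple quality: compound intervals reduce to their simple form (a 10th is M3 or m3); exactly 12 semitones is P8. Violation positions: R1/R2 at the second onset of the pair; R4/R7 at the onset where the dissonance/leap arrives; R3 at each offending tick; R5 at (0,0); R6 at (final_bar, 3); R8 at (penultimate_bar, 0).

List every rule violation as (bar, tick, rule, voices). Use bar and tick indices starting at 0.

(0, 0, R5, (0, 2))
(1, 0, R4, (0, 2))
(2, 0, R2, (0, 2))
(2, 0, R3, (1, 2))
(2, 0, R4, (0, 1))
(2, 1, R3, (1, 2))
(2, 2, R3, (1, 2))
(2, 3, R3, (1, 2))
(3, 0, R1, (0, 2))
(3, 0, R4, (0, 1))
(4, 0, R1, (0, 2))
(4, 0, R8, (0, 2))
(5, 3, R6, (0, 2))

bar 0: v0=G3 v1=G4 v2=B4 downbeat M3
bar 1: v0=F3 v1=D4 v2=E4 downbeat M7
bar 2: v0=G3 v1=A4 v2=G4 downbeat P8
bar 3: v0=B3 v1=F4 v2=B4 downbeat P8
bar 4: v0=A3 v1=F4 v2=A4 downbeat P8
bar 5: v0=G3 v1=G4 v2=B4 downbeat M3
  -> R5 @ bar 0 tick 0 v(0, 2): opens on M3
  -> R4 @ bar 1 tick 0 v(0, 2): F3/E4 M7 untreated
  -> R2 @ bar 2 tick 0 v(0, 2): F3/E4 M7 -> G3/G4 P8 similar
  -> R3 @ bar 2 tick 0 v(1, 2): A4 above G4
  -> R4 @ bar 2 tick 0 v(0, 1): G3/A4 M2 untreated
  -> R3 @ bar 2 tick 1 v(1, 2): A4 above G4
  -> R3 @ bar 2 tick 2 v(1, 2): A4 above G4
  -> R3 @ bar 2 tick 3 v(1, 2): A4 above G4
  -> R1 @ bar 3 tick 0 v(0, 2): G3/G4 P8 -> B3/B4 P8 similar
  -> R4 @ bar 3 tick 0 v(0, 1): B3/F4 TT untreated
  -> R1 @ bar 4 tick 0 v(0, 2): B3/B4 P8 -> A3/A4 P8 similar
  -> R8 @ bar 4 tick 0 v(0, 2): penult P8 not 3rd/6th
  -> R6 @ bar 5 tick 3 v(0, 2): closes on M3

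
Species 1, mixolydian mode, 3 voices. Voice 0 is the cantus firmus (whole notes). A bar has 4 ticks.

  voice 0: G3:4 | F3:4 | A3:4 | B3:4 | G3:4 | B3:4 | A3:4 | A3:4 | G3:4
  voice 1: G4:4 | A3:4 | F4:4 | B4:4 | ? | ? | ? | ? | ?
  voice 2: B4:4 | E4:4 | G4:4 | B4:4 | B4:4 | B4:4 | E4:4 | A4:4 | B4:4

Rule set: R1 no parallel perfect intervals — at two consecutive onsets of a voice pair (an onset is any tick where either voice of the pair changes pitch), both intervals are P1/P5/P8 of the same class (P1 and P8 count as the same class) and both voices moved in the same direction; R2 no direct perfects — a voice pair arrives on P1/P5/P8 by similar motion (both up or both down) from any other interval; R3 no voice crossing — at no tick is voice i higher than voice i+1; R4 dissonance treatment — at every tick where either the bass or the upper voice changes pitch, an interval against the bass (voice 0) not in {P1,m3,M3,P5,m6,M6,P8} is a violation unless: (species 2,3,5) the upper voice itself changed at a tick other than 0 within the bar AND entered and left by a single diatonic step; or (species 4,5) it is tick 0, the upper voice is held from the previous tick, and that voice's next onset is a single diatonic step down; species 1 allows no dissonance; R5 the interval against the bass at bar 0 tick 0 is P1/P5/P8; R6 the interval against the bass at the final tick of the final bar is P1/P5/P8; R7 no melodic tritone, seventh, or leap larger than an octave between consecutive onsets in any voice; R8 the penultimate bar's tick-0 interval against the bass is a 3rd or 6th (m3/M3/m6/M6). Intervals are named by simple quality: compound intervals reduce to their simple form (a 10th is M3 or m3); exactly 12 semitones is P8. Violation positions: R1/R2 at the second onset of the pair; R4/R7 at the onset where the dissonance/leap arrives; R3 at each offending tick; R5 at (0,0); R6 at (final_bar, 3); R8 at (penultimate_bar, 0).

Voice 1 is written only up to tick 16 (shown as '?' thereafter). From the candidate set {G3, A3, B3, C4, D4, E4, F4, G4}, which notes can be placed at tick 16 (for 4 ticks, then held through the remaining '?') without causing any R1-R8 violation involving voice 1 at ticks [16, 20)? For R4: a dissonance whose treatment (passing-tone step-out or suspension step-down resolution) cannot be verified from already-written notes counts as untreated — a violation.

{B3, E4}

G3: violates R1,R7
A3: violates R4,R7
B3: legal
C4: violates R4,R7
D4: violates R2
E4: legal
F4: violates R4,R7
G4: violates R1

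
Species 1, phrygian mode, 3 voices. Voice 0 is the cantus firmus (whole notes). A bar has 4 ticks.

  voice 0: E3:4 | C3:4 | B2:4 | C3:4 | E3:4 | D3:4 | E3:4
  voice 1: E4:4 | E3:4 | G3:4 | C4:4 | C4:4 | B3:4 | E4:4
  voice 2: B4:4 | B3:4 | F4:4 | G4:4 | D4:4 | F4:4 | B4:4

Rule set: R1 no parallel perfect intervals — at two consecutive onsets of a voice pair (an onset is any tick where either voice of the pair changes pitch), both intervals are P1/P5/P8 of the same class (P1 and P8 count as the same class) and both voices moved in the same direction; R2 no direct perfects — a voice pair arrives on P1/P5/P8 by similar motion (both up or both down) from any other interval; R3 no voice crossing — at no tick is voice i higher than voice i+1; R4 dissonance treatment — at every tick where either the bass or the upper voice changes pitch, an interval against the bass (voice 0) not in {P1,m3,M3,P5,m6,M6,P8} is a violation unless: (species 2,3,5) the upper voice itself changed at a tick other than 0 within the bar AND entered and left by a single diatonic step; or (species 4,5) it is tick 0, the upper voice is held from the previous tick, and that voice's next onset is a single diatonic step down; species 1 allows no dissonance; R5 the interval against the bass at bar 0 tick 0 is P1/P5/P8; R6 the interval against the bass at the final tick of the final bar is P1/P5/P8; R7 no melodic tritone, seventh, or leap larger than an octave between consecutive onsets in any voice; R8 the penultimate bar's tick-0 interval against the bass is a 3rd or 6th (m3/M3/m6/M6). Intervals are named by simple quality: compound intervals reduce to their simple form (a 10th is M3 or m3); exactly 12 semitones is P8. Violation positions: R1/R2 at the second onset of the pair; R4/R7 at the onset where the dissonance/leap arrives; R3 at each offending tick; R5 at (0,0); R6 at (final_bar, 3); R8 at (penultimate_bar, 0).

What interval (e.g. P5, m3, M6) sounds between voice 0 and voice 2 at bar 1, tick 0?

M7

voice 0=C3 voice 2=B3 -> M7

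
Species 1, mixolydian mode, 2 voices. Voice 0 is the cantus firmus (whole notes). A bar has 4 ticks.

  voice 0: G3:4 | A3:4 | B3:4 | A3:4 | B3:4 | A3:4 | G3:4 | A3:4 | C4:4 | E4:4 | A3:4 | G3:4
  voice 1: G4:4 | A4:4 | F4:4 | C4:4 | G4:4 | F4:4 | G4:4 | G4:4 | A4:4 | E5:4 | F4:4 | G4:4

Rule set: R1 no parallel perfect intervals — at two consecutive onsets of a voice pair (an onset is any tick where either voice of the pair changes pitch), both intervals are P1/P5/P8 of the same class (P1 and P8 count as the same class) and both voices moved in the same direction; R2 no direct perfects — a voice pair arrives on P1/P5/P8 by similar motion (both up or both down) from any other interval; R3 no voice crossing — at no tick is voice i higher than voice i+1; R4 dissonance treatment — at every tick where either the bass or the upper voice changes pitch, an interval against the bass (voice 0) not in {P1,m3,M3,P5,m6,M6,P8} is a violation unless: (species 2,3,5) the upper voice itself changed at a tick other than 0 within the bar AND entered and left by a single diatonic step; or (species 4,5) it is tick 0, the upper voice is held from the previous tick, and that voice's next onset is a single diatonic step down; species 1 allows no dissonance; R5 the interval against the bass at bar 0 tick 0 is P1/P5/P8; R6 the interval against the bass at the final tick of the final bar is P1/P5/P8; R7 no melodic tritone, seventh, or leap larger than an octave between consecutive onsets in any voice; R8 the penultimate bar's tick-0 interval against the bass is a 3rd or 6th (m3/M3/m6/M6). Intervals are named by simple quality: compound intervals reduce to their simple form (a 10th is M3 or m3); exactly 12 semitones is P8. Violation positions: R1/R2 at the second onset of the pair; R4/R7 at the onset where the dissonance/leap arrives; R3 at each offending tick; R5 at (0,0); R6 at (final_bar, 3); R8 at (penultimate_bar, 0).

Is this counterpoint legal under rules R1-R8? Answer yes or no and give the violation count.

bar 0: v0=G3 v1=G4 (P8)
bar 1: v0=A3 v1=A4 (P8)
bar 2: v0=B3 v1=F4 (TT)
bar 3: v0=A3 v1=C4 (m3)
bar 4: v0=B3 v1=G4 (m6)
bar 5: v0=A3 v1=F4 (m6)
bar 6: v0=G3 v1=G4 (P8)
bar 7: v0=A3 v1=G4 (m7)
bar 8: v0=C4 v1=A4 (M6)
bar 9: v0=E4 v1=E5 (P8)
bar 10: v0=A3 v1=F4 (m6)
bar 11: v0=G3 v1=G4 (P8)
  R1 @ bar1.0: G3/G4 P8 -> A3/A4 P8 similar
  R4 @ bar2.0: B3/F4 TT untreated
  R4 @ bar7.0: A3/G4 m7 untreated
  R2 @ bar9.0: C4/A4 M6 -> E4/E5 P8 similar
  R7 @ bar10.0: E5->F4 leap 11st

No (5 violations)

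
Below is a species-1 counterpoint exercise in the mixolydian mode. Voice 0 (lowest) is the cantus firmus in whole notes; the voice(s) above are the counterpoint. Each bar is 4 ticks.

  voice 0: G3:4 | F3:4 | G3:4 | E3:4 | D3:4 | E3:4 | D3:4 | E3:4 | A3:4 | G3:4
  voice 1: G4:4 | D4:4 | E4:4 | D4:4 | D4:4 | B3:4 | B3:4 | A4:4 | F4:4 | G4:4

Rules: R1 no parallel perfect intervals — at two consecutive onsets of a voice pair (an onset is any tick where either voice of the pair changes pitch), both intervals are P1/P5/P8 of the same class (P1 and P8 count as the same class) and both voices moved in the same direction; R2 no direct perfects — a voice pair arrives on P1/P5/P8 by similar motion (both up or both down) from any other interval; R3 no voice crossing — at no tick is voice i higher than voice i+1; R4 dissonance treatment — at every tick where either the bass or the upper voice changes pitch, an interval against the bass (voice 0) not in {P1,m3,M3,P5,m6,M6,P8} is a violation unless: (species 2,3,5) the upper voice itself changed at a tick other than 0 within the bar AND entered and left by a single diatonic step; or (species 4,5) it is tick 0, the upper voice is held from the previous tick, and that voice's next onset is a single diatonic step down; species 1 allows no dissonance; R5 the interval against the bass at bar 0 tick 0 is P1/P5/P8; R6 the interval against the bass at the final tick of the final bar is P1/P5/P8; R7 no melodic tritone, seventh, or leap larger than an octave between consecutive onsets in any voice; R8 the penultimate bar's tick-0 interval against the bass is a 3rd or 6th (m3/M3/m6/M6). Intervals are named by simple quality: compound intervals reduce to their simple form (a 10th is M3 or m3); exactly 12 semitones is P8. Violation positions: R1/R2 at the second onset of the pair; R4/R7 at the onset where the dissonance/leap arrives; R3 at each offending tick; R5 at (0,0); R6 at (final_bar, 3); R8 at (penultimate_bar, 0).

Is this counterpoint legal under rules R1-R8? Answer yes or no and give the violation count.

bar 0: v0=G3 v1=G4 (P8)
bar 1: v0=F3 v1=D4 (M6)
bar 2: v0=G3 v1=E4 (M6)
bar 3: v0=E3 v1=D4 (m7)
bar 4: v0=D3 v1=D4 (P8)
bar 5: v0=E3 v1=B3 (P5)
bar 6: v0=D3 v1=B3 (M6)
bar 7: v0=E3 v1=A4 (P4)
bar 8: v0=A3 v1=F4 (m6)
bar 9: v0=G3 v1=G4 (P8)
  R4 @ bar3.0: E3/D4 m7 untreated
  R4 @ bar7.0: E3/A4 P4 untreated
  R7 @ bar7.0: B3->A4 leap 10st

No (3 violations)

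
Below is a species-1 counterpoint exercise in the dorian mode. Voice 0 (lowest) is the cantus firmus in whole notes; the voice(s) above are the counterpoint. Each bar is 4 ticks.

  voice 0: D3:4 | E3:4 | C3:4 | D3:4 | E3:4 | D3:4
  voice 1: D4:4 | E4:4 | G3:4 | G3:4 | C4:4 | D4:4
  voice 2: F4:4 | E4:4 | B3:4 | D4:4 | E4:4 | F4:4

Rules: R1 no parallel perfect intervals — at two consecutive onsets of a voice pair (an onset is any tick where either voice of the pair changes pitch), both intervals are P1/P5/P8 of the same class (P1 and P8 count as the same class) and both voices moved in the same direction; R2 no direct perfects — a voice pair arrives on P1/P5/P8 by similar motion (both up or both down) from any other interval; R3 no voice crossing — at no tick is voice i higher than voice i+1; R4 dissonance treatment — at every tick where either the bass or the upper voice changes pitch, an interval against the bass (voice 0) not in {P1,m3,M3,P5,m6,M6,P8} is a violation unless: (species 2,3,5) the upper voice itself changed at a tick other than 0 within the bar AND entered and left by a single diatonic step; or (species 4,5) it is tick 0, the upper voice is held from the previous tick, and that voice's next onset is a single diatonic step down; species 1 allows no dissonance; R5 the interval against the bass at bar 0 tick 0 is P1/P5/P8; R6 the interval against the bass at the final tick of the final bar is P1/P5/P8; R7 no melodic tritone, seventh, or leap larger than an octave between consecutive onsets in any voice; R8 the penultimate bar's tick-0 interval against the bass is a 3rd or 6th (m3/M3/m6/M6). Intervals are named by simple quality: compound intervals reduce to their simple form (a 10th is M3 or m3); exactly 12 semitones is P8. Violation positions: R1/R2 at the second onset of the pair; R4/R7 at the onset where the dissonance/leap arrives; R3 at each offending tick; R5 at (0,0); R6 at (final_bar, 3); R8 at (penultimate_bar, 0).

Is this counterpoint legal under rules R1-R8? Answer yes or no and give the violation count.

bar 0: v0=D3 v1=D4 v2=F4 (m3)
bar 1: v0=E3 v1=E4 v2=E4 (P8)
bar 2: v0=C3 v1=G3 v2=B3 (M7)
bar 3: v0=D3 v1=G3 v2=D4 (P8)
bar 4: v0=E3 v1=C4 v2=E4 (P8)
bar 5: v0=D3 v1=D4 v2=F4 (m3)
  R5 @ bar0.0: opens on m3
  R1 @ bar1.0: D3/D4 P8 -> E3/E4 P8 similar
  R2 @ bar2.0: E3/E4 P8 -> C3/G3 P5 similar
  R4 @ bar2.0: C3/B3 M7 untreated
  R2 @ bar3.0: C3/B3 M7 -> D3/D4 P8 similar
  R4 @ bar3.0: D3/G3 P4 untreated
  R1 @ bar4.0: D3/D4 P8 -> E3/E4 P8 similar
  R8 @ bar4.0: penult P8 not 3rd/6th
  R6 @ bar5.3: closes on m3

No (9 violations)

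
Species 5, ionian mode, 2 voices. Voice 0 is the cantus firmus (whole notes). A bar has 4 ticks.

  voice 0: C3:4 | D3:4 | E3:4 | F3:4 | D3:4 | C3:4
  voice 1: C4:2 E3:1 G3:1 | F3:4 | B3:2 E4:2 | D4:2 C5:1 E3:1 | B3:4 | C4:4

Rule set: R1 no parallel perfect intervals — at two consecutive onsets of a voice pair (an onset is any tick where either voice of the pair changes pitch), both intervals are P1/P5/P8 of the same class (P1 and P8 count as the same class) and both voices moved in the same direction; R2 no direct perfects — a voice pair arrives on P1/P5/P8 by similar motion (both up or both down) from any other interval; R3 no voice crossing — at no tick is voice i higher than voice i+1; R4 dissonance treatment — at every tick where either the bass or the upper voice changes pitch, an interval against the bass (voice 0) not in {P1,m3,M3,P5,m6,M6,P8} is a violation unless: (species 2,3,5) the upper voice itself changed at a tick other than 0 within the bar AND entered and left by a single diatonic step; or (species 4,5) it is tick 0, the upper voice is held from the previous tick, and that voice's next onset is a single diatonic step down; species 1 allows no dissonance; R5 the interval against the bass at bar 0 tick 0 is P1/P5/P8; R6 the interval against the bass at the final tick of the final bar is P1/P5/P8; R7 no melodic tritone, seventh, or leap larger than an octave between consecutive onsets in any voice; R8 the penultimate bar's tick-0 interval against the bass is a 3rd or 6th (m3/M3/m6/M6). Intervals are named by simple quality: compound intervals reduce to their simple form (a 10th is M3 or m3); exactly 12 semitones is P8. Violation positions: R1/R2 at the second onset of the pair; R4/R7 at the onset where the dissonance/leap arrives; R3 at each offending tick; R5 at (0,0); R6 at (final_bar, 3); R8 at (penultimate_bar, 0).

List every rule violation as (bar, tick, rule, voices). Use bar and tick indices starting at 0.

bar 0: v0=C3 v1=C4 downbeat P8
bar 1: v0=D3 v1=F3 downbeat m3
bar 2: v0=E3 v1=B3 downbeat P5
bar 3: v0=F3 v1=D4 downbeat M6
bar 4: v0=D3 v1=B3 downbeat M6
bar 5: v0=C3 v1=C4 downbeat P8
  -> R2 @ bar 2 tick 0 v(0, 1): D3/F3 m3 -> E3/B3 P5 similar
  -> R7 @ bar 2 tick 0 v(1,): F3->B3 leap 6st
  -> R7 @ bar 3 tick 2 v(1,): D4->C5 leap 10st
  -> R3 @ bar 3 tick 3 v(0, 1): F3 above E3
  -> R4 @ bar 3 tick 3 v(0, 1): F3/E3 m2 untreated
  -> R7 @ bar 3 tick 3 v(1,): C5->E3 leap 20st

(2, 0, R2, (0, 1))
(2, 0, R7, (1,))
(3, 2, R7, (1,))
(3, 3, R3, (0, 1))
(3, 3, R4, (0, 1))
(3, 3, R7, (1,))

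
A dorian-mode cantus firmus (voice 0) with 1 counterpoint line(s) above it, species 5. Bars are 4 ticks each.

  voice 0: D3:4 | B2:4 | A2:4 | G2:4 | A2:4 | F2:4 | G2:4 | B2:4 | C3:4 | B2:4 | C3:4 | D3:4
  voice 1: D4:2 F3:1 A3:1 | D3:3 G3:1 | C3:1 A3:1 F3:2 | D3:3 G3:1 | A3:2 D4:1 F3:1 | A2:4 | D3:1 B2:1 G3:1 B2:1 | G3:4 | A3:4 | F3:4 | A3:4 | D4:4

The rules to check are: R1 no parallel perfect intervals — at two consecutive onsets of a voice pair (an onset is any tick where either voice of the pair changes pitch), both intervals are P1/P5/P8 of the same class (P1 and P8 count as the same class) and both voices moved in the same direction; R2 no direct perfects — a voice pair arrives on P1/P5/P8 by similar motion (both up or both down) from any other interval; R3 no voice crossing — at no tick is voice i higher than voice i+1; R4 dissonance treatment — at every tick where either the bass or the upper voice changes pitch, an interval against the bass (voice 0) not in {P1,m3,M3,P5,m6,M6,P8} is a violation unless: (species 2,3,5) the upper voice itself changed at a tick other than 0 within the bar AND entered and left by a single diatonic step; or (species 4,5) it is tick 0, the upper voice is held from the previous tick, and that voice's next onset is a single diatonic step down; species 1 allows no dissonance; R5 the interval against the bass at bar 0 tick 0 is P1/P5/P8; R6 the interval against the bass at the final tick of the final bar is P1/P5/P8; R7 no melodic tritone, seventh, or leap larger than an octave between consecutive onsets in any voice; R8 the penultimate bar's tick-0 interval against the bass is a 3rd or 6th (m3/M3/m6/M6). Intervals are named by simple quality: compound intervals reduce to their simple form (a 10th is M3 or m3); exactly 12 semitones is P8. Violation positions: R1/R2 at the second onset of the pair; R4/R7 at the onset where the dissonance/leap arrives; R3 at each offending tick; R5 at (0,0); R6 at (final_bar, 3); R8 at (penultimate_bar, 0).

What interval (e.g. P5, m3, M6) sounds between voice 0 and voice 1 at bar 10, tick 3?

voice 0=C3 voice 1=A3 -> M6

M6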